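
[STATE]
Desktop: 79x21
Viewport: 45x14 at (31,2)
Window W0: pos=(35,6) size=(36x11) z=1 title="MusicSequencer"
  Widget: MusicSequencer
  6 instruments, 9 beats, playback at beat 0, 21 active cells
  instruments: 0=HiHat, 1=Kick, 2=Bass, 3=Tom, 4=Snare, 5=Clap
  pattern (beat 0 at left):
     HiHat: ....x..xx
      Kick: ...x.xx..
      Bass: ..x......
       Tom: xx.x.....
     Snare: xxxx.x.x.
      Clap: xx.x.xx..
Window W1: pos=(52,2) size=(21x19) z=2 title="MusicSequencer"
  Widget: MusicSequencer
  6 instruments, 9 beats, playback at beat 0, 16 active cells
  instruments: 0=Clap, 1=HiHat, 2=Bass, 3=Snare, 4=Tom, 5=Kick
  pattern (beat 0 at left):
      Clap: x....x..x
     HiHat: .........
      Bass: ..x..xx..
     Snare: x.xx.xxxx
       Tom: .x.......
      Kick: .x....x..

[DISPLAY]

                     ┏━━━━━━━━━━━━━━━━━━━┓   
                     ┃ MusicSequencer    ┃   
                     ┠───────────────────┨   
                     ┃      ▼12345678    ┃   
    ┏━━━━━━━━━━━━━━━━┃  Clap█····█··█    ┃   
    ┃ MusicSequencer ┃ HiHat·········    ┃   
    ┠────────────────┃  Bass··█··██··    ┃   
    ┃      ▼12345678 ┃ Snare█·██·████    ┃   
    ┃ HiHat····█··██ ┃   Tom·█·······    ┃   
    ┃  Kick···█·██·· ┃  Kick·█····█··    ┃   
    ┃  Bass··█······ ┃                   ┃   
    ┃   Tom██·█····· ┃                   ┃   
    ┃ Snare████·█·█· ┃                   ┃   
    ┃  Clap██·█·██·· ┃                   ┃   


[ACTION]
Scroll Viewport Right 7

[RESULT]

                  ┏━━━━━━━━━━━━━━━━━━━┓      
                  ┃ MusicSequencer    ┃      
                  ┠───────────────────┨      
                  ┃      ▼12345678    ┃      
 ┏━━━━━━━━━━━━━━━━┃  Clap█····█··█    ┃      
 ┃ MusicSequencer ┃ HiHat·········    ┃      
 ┠────────────────┃  Bass··█··██··    ┃      
 ┃      ▼12345678 ┃ Snare█·██·████    ┃      
 ┃ HiHat····█··██ ┃   Tom·█·······    ┃      
 ┃  Kick···█·██·· ┃  Kick·█····█··    ┃      
 ┃  Bass··█······ ┃                   ┃      
 ┃   Tom██·█····· ┃                   ┃      
 ┃ Snare████·█·█· ┃                   ┃      
 ┃  Clap██·█·██·· ┃                   ┃      


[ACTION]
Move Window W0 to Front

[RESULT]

                  ┏━━━━━━━━━━━━━━━━━━━┓      
                  ┃ MusicSequencer    ┃      
                  ┠───────────────────┨      
                  ┃      ▼12345678    ┃      
 ┏━━━━━━━━━━━━━━━━━━━━━━━━━━━━━━━━━━┓ ┃      
 ┃ MusicSequencer                   ┃ ┃      
 ┠──────────────────────────────────┨ ┃      
 ┃      ▼12345678                   ┃ ┃      
 ┃ HiHat····█··██                   ┃ ┃      
 ┃  Kick···█·██··                   ┃ ┃      
 ┃  Bass··█······                   ┃ ┃      
 ┃   Tom██·█·····                   ┃ ┃      
 ┃ Snare████·█·█·                   ┃ ┃      
 ┃  Clap██·█·██··                   ┃ ┃      


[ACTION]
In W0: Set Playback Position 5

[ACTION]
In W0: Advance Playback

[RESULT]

                  ┏━━━━━━━━━━━━━━━━━━━┓      
                  ┃ MusicSequencer    ┃      
                  ┠───────────────────┨      
                  ┃      ▼12345678    ┃      
 ┏━━━━━━━━━━━━━━━━━━━━━━━━━━━━━━━━━━┓ ┃      
 ┃ MusicSequencer                   ┃ ┃      
 ┠──────────────────────────────────┨ ┃      
 ┃      012345▼78                   ┃ ┃      
 ┃ HiHat····█··██                   ┃ ┃      
 ┃  Kick···█·██··                   ┃ ┃      
 ┃  Bass··█······                   ┃ ┃      
 ┃   Tom██·█·····                   ┃ ┃      
 ┃ Snare████·█·█·                   ┃ ┃      
 ┃  Clap██·█·██··                   ┃ ┃      


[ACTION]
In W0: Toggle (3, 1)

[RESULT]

                  ┏━━━━━━━━━━━━━━━━━━━┓      
                  ┃ MusicSequencer    ┃      
                  ┠───────────────────┨      
                  ┃      ▼12345678    ┃      
 ┏━━━━━━━━━━━━━━━━━━━━━━━━━━━━━━━━━━┓ ┃      
 ┃ MusicSequencer                   ┃ ┃      
 ┠──────────────────────────────────┨ ┃      
 ┃      012345▼78                   ┃ ┃      
 ┃ HiHat····█··██                   ┃ ┃      
 ┃  Kick···█·██··                   ┃ ┃      
 ┃  Bass··█······                   ┃ ┃      
 ┃   Tom█··█·····                   ┃ ┃      
 ┃ Snare████·█·█·                   ┃ ┃      
 ┃  Clap██·█·██··                   ┃ ┃      


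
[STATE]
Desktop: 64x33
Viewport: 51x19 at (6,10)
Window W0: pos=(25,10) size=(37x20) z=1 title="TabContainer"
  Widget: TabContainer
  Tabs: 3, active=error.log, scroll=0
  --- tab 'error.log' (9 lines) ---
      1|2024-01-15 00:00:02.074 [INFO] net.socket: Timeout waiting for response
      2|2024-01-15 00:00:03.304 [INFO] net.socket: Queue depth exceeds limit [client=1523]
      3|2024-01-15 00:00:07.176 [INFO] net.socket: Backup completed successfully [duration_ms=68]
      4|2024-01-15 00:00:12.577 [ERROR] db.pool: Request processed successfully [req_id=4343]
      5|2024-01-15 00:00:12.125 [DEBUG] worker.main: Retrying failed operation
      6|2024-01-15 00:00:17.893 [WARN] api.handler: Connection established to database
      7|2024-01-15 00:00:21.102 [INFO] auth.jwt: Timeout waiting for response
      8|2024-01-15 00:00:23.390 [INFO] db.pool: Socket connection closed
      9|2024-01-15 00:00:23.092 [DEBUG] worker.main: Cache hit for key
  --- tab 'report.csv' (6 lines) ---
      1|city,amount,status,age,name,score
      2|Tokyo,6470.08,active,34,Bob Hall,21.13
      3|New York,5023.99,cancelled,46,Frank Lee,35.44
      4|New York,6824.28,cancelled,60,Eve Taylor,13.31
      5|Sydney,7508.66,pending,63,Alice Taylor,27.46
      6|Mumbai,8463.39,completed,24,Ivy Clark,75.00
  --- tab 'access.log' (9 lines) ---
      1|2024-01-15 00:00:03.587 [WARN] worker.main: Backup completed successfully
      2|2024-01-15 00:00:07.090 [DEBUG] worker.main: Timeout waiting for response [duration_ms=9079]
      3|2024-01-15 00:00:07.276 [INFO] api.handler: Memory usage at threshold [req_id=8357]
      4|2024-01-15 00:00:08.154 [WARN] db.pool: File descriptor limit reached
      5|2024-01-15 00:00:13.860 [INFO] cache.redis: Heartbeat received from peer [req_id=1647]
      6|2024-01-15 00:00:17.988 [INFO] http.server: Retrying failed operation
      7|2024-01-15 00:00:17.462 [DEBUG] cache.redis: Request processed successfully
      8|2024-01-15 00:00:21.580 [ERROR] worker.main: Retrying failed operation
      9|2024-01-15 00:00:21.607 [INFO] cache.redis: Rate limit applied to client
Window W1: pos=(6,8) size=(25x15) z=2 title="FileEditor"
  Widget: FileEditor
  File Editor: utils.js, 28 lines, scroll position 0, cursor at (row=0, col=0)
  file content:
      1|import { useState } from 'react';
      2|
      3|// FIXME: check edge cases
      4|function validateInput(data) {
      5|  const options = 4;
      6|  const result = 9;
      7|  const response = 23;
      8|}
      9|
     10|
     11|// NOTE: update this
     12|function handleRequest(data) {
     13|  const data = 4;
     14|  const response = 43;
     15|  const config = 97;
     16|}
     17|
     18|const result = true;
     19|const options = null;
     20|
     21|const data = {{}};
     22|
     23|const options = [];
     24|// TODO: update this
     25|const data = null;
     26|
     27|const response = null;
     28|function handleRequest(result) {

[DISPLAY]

┠───────────────────────┨━━━━━━━━━━━━━━━━━━━━━━━━━━
┃█mport { useState } fr▲┃ontainer                  
┃                      █┃──────────────────────────
┃// FIXME: check edge c░┃r.log]│ report.csv │ acces
┃function validateInput░┃──────────────────────────
┃  const options = 4;  ░┃01-15 00:00:02.074 [INFO] 
┃  const result = 9;   ░┃01-15 00:00:03.304 [INFO] 
┃  const response = 23;░┃01-15 00:00:07.176 [INFO] 
┃}                     ░┃01-15 00:00:12.577 [ERROR]
┃                      ░┃01-15 00:00:12.125 [DEBUG]
┃                      ░┃01-15 00:00:17.893 [WARN] 
┃// NOTE: update this  ▼┃01-15 00:00:21.102 [INFO] 
┗━━━━━━━━━━━━━━━━━━━━━━━┛01-15 00:00:23.390 [INFO] 
                   ┃2024-01-15 00:00:23.092 [DEBUG]
                   ┃                               
                   ┃                               
                   ┃                               
                   ┃                               
                   ┃                               


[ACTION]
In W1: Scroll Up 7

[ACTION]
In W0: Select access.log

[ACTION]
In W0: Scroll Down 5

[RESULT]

┠───────────────────────┨━━━━━━━━━━━━━━━━━━━━━━━━━━
┃█mport { useState } fr▲┃ontainer                  
┃                      █┃──────────────────────────
┃// FIXME: check edge c░┃r.log │ report.csv │[acces
┃function validateInput░┃──────────────────────────
┃  const options = 4;  ░┃01-15 00:00:17.988 [INFO] 
┃  const result = 9;   ░┃01-15 00:00:17.462 [DEBUG]
┃  const response = 23;░┃01-15 00:00:21.580 [ERROR]
┃}                     ░┃01-15 00:00:21.607 [INFO] 
┃                      ░┃                          
┃                      ░┃                          
┃// NOTE: update this  ▼┃                          
┗━━━━━━━━━━━━━━━━━━━━━━━┛                          
                   ┃                               
                   ┃                               
                   ┃                               
                   ┃                               
                   ┃                               
                   ┃                               


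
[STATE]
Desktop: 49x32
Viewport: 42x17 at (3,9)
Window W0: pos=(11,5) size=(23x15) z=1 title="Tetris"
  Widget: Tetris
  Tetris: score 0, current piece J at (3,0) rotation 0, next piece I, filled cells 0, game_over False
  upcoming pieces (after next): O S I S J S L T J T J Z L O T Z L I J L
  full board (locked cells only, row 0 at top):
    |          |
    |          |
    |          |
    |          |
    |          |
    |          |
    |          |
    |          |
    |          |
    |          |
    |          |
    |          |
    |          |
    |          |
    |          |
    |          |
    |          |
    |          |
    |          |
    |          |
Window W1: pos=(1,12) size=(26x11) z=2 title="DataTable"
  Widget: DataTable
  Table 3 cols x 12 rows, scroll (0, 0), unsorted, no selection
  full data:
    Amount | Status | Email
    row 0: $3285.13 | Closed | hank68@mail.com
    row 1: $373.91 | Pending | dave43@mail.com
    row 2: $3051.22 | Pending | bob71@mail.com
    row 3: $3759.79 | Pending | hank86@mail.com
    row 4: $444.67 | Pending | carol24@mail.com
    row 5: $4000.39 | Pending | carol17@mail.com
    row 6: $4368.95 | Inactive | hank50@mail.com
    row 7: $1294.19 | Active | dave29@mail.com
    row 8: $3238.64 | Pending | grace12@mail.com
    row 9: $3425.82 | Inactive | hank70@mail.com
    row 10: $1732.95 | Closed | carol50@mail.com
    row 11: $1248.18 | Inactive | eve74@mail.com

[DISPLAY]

        ┃          │████      ┃           
        ┃          │          ┃           
        ┃          │          ┃           
━━━━━━━━━━━━━━━━━━━━━━━┓      ┃           
DataTable              ┃      ┃           
───────────────────────┨e:    ┃           
mount  │Status  │Email ┃      ┃           
───────┼────────┼──────┃      ┃           
3285.13│Closed  │hank68┃      ┃           
373.91 │Pending │dave43┃      ┃           
3051.22│Pending │bob71@┃━━━━━━┛           
3759.79│Pending │hank86┃                  
444.67 │Pending │carol2┃                  
━━━━━━━━━━━━━━━━━━━━━━━┛                  
                                          
                                          
                                          


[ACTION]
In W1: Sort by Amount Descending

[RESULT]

        ┃          │████      ┃           
        ┃          │          ┃           
        ┃          │          ┃           
━━━━━━━━━━━━━━━━━━━━━━━┓      ┃           
DataTable              ┃      ┃           
───────────────────────┨e:    ┃           
mount ▼│Status  │Email ┃      ┃           
───────┼────────┼──────┃      ┃           
4368.95│Inactive│hank50┃      ┃           
4000.39│Pending │carol1┃      ┃           
3759.79│Pending │hank86┃━━━━━━┛           
3425.82│Inactive│hank70┃                  
3285.13│Closed  │hank68┃                  
━━━━━━━━━━━━━━━━━━━━━━━┛                  
                                          
                                          
                                          


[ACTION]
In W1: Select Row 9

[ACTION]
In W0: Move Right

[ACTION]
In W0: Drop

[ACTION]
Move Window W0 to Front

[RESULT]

        ┃          │████      ┃           
        ┃          │          ┃           
        ┃          │          ┃           
━━━━━━━━┃          │          ┃           
DataTabl┃          │          ┃           
────────┃          │Score:    ┃           
mount ▼│┃          │0         ┃           
───────┼┃          │          ┃           
4368.95│┃          │          ┃           
4000.39│┃          │          ┃           
3759.79│┗━━━━━━━━━━━━━━━━━━━━━┛           
3425.82│Inactive│hank70┃                  
3285.13│Closed  │hank68┃                  
━━━━━━━━━━━━━━━━━━━━━━━┛                  
                                          
                                          
                                          


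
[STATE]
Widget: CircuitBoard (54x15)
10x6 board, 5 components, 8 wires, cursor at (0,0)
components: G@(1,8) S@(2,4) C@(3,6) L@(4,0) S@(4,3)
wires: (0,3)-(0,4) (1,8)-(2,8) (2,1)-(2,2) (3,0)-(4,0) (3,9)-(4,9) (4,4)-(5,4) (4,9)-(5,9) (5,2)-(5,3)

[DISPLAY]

   0 1 2 3 4 5 6 7 8 9                                
0  [.]          · ─ ·                                 
                                                      
1                                   G                 
                                    │                 
2       · ─ ·       S               ·                 
                                                      
3   ·                       C           ·             
    │                                   │             
4   L           S   ·                   ·             
                    │                   │             
5           · ─ ·   ·                   ·             
Cursor: (0,0)                                         
                                                      
                                                      


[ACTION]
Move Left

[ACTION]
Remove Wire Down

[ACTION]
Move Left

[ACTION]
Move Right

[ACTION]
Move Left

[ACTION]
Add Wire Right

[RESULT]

   0 1 2 3 4 5 6 7 8 9                                
0  [.]─ ·       · ─ ·                                 
                                                      
1                                   G                 
                                    │                 
2       · ─ ·       S               ·                 
                                                      
3   ·                       C           ·             
    │                                   │             
4   L           S   ·                   ·             
                    │                   │             
5           · ─ ·   ·                   ·             
Cursor: (0,0)                                         
                                                      
                                                      


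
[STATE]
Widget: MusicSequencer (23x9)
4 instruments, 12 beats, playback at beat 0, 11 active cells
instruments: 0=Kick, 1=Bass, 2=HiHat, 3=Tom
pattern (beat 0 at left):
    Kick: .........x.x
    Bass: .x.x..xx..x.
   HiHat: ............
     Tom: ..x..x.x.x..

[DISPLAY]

      ▼12345678901     
  Kick·········█·█     
  Bass·█·█··██··█·     
 HiHat············     
   Tom··█··█·█·█··     
                       
                       
                       
                       


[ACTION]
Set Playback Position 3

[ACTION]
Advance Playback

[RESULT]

      0123▼5678901     
  Kick·········█·█     
  Bass·█·█··██··█·     
 HiHat············     
   Tom··█··█·█·█··     
                       
                       
                       
                       


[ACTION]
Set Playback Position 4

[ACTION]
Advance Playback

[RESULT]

      01234▼678901     
  Kick·········█·█     
  Bass·█·█··██··█·     
 HiHat············     
   Tom··█··█·█·█··     
                       
                       
                       
                       


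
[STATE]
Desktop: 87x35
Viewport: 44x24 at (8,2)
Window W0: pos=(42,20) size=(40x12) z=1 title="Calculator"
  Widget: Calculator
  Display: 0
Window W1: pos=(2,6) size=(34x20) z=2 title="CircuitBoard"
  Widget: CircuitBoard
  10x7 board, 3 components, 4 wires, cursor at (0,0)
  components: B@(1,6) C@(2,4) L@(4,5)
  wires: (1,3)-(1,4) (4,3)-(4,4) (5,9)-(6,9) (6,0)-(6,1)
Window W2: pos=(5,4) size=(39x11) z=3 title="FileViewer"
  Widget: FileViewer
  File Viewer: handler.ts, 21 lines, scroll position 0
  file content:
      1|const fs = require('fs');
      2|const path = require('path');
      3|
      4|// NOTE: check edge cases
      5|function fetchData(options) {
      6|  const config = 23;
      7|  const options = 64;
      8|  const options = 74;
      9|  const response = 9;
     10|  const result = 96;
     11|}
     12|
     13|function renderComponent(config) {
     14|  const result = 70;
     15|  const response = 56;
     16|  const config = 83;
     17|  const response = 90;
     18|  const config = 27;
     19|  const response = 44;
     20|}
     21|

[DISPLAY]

                                            
                                            
━━━━━━━━━━━━━━━━━━━━━━━━━━━━━━━━━━━┓        
ileViewer                          ┃        
───────────────────────────────────┨        
nst fs = require('fs');           ▲┃        
nst path = require('path');       █┃        
                                  ░┃        
 NOTE: check edge cases           ░┃        
nction fetchData(options) {       ░┃        
const config = 23;                ░┃        
const options = 64;               ▼┃        
━━━━━━━━━━━━━━━━━━━━━━━━━━━━━━━━━━━┛        
                           ┃                
                           ┃                
                           ┃                
           · ─ ·   L       ┃                
                           ┃                
                           ┃      ┏━━━━━━━━━
                           ┃      ┃ Calculat
 ─ ·                       ┃      ┠─────────
r: (0,0)                   ┃      ┃         
                           ┃      ┃┌───┬───┬
━━━━━━━━━━━━━━━━━━━━━━━━━━━┛      ┃│ 7 │ 8 │


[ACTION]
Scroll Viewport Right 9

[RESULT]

                                            
                                            
━━━━━━━━━━━━━━━━━━━━━━━━━━┓                 
                          ┃                 
──────────────────────────┨                 
require('fs');           ▲┃                 
= require('path');       █┃                 
                         ░┃                 
eck edge cases           ░┃                 
tchData(options) {       ░┃                 
fig = 23;                ░┃                 
ions = 64;               ▼┃                 
━━━━━━━━━━━━━━━━━━━━━━━━━━┛                 
                  ┃                         
                  ┃                         
                  ┃                         
  · ─ ·   L       ┃                         
                  ┃                         
                  ┃      ┏━━━━━━━━━━━━━━━━━━
                  ┃      ┃ Calculator       
                  ┃      ┠──────────────────
                  ┃      ┃                  
                  ┃      ┃┌───┬───┬───┬───┐ 
━━━━━━━━━━━━━━━━━━┛      ┃│ 7 │ 8 │ 9 │ ÷ │ 


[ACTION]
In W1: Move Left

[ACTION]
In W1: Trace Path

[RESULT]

                                            
                                            
━━━━━━━━━━━━━━━━━━━━━━━━━━┓                 
                          ┃                 
──────────────────────────┨                 
require('fs');           ▲┃                 
= require('path');       █┃                 
                         ░┃                 
eck edge cases           ░┃                 
tchData(options) {       ░┃                 
fig = 23;                ░┃                 
ions = 64;               ▼┃                 
━━━━━━━━━━━━━━━━━━━━━━━━━━┛                 
                  ┃                         
                  ┃                         
                  ┃                         
  · ─ ·   L       ┃                         
                  ┃                         
                  ┃      ┏━━━━━━━━━━━━━━━━━━
                  ┃      ┃ Calculator       
                  ┃      ┠──────────────────
 Trace: No connect┃      ┃                  
                  ┃      ┃┌───┬───┬───┬───┐ 
━━━━━━━━━━━━━━━━━━┛      ┃│ 7 │ 8 │ 9 │ ÷ │ 


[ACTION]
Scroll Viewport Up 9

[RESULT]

                                            
                                            
                                            
                                            
━━━━━━━━━━━━━━━━━━━━━━━━━━┓                 
                          ┃                 
──────────────────────────┨                 
require('fs');           ▲┃                 
= require('path');       █┃                 
                         ░┃                 
eck edge cases           ░┃                 
tchData(options) {       ░┃                 
fig = 23;                ░┃                 
ions = 64;               ▼┃                 
━━━━━━━━━━━━━━━━━━━━━━━━━━┛                 
                  ┃                         
                  ┃                         
                  ┃                         
  · ─ ·   L       ┃                         
                  ┃                         
                  ┃      ┏━━━━━━━━━━━━━━━━━━
                  ┃      ┃ Calculator       
                  ┃      ┠──────────────────
 Trace: No connect┃      ┃                  


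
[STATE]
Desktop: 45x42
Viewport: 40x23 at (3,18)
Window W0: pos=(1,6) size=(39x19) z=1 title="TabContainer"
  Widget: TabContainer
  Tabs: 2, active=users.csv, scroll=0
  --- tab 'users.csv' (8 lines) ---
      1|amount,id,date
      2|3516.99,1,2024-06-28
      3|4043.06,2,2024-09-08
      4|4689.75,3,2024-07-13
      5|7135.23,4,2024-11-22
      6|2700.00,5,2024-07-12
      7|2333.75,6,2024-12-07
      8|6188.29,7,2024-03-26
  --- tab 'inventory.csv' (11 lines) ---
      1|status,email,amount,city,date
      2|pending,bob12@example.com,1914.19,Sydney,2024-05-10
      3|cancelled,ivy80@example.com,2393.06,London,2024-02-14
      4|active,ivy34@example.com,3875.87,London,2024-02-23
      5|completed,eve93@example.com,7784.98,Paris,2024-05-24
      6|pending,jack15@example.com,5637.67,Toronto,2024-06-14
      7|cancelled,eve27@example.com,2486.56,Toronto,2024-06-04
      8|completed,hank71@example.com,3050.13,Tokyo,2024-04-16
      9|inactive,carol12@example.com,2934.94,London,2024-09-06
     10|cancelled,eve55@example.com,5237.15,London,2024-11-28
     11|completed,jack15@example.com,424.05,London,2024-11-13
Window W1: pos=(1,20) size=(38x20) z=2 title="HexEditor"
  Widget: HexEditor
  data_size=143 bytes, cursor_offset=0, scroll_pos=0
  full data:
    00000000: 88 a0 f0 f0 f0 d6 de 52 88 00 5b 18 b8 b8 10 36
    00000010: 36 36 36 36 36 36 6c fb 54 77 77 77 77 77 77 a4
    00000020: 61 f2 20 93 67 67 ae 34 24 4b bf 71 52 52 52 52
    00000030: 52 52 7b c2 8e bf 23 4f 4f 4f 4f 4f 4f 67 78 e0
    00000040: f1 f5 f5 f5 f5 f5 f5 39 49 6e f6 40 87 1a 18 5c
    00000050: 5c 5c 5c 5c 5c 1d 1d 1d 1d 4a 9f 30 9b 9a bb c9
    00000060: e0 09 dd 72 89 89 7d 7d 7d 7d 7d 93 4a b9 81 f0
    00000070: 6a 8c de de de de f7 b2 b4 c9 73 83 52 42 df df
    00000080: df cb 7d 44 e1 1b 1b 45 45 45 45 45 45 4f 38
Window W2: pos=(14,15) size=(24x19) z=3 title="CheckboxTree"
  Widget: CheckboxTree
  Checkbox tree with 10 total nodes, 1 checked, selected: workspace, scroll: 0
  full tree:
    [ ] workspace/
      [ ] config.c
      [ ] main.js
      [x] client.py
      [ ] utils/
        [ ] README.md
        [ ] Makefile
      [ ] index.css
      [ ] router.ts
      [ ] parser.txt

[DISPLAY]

188.29,7,20┃>[-] workspace/       ┃ ┃   
           ┃   [ ] config.c       ┃ ┃   
━━━━━━━━━━━┃   [ ] main.js        ┃┓┃   
HexEditor  ┃   [x] client.py      ┃┃┃   
───────────┃   [ ] utils/         ┃┨┃   
0000000  88┃     [ ] README.md    ┃┃┃   
0000010  36┃     [ ] Makefile     ┃┃┛   
0000020  61┃   [ ] index.css      ┃┃    
0000030  52┃   [ ] router.ts      ┃┃    
0000040  f1┃   [ ] parser.txt     ┃┃    
0000050  5c┃                      ┃┃    
0000060  e0┃                      ┃┃    
0000070  6a┃                      ┃┃    
0000080  df┃                      ┃┃    
           ┃                      ┃┃    
           ┗━━━━━━━━━━━━━━━━━━━━━━┛┃    
                                   ┃    
                                   ┃    
                                   ┃    
                                   ┃    
                                   ┃    
━━━━━━━━━━━━━━━━━━━━━━━━━━━━━━━━━━━┛    
                                        


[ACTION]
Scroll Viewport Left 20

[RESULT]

 ┃6188.29,7,20┃>[-] workspace/       ┃ ┃
 ┃            ┃   [ ] config.c       ┃ ┃
 ┏━━━━━━━━━━━━┃   [ ] main.js        ┃┓┃
 ┃ HexEditor  ┃   [x] client.py      ┃┃┃
 ┠────────────┃   [ ] utils/         ┃┨┃
 ┃00000000  88┃     [ ] README.md    ┃┃┃
 ┃00000010  36┃     [ ] Makefile     ┃┃┛
 ┃00000020  61┃   [ ] index.css      ┃┃ 
 ┃00000030  52┃   [ ] router.ts      ┃┃ 
 ┃00000040  f1┃   [ ] parser.txt     ┃┃ 
 ┃00000050  5c┃                      ┃┃ 
 ┃00000060  e0┃                      ┃┃ 
 ┃00000070  6a┃                      ┃┃ 
 ┃00000080  df┃                      ┃┃ 
 ┃            ┃                      ┃┃ 
 ┃            ┗━━━━━━━━━━━━━━━━━━━━━━┛┃ 
 ┃                                    ┃ 
 ┃                                    ┃ 
 ┃                                    ┃ 
 ┃                                    ┃ 
 ┃                                    ┃ 
 ┗━━━━━━━━━━━━━━━━━━━━━━━━━━━━━━━━━━━━┛ 
                                        


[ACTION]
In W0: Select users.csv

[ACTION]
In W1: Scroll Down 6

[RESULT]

 ┃6188.29,7,20┃>[-] workspace/       ┃ ┃
 ┃            ┃   [ ] config.c       ┃ ┃
 ┏━━━━━━━━━━━━┃   [ ] main.js        ┃┓┃
 ┃ HexEditor  ┃   [x] client.py      ┃┃┃
 ┠────────────┃   [ ] utils/         ┃┨┃
 ┃00000060  e0┃     [ ] README.md    ┃┃┃
 ┃00000070  6a┃     [ ] Makefile     ┃┃┛
 ┃00000080  df┃   [ ] index.css      ┃┃ 
 ┃            ┃   [ ] router.ts      ┃┃ 
 ┃            ┃   [ ] parser.txt     ┃┃ 
 ┃            ┃                      ┃┃ 
 ┃            ┃                      ┃┃ 
 ┃            ┃                      ┃┃ 
 ┃            ┃                      ┃┃ 
 ┃            ┃                      ┃┃ 
 ┃            ┗━━━━━━━━━━━━━━━━━━━━━━┛┃ 
 ┃                                    ┃ 
 ┃                                    ┃ 
 ┃                                    ┃ 
 ┃                                    ┃ 
 ┃                                    ┃ 
 ┗━━━━━━━━━━━━━━━━━━━━━━━━━━━━━━━━━━━━┛ 
                                        


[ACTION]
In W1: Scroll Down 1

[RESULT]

 ┃6188.29,7,20┃>[-] workspace/       ┃ ┃
 ┃            ┃   [ ] config.c       ┃ ┃
 ┏━━━━━━━━━━━━┃   [ ] main.js        ┃┓┃
 ┃ HexEditor  ┃   [x] client.py      ┃┃┃
 ┠────────────┃   [ ] utils/         ┃┨┃
 ┃00000070  6a┃     [ ] README.md    ┃┃┃
 ┃00000080  df┃     [ ] Makefile     ┃┃┛
 ┃            ┃   [ ] index.css      ┃┃ 
 ┃            ┃   [ ] router.ts      ┃┃ 
 ┃            ┃   [ ] parser.txt     ┃┃ 
 ┃            ┃                      ┃┃ 
 ┃            ┃                      ┃┃ 
 ┃            ┃                      ┃┃ 
 ┃            ┃                      ┃┃ 
 ┃            ┃                      ┃┃ 
 ┃            ┗━━━━━━━━━━━━━━━━━━━━━━┛┃ 
 ┃                                    ┃ 
 ┃                                    ┃ 
 ┃                                    ┃ 
 ┃                                    ┃ 
 ┃                                    ┃ 
 ┗━━━━━━━━━━━━━━━━━━━━━━━━━━━━━━━━━━━━┛ 
                                        


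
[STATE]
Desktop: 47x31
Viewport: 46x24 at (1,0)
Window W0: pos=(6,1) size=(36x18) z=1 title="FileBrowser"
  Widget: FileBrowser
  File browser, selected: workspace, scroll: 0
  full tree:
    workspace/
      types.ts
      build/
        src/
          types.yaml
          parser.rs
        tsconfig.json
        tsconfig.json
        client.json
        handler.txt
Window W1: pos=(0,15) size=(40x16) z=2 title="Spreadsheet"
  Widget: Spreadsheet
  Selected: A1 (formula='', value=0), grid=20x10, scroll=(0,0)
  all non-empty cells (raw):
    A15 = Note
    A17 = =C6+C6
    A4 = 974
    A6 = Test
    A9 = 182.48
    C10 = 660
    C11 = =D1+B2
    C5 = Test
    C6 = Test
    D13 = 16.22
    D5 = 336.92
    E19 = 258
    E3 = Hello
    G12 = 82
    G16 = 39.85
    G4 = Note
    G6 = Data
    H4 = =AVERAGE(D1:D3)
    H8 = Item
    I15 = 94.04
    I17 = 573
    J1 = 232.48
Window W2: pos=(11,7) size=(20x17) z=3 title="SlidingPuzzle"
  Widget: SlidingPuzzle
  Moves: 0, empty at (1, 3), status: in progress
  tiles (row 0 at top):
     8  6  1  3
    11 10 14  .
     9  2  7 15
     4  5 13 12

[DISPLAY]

                                              
     ┏━━━━━━━━━━━━━━━━━━━━━━━━━━━━━━━━━━┓     
     ┃ FileBrowser                      ┃     
     ┠──────────────────────────────────┨     
     ┃> [-] workspace/                  ┃     
     ┃    types.ts                      ┃     
     ┃    [+] build/                    ┃     
     ┃    ┏━━━━━━━━━━━━━━━━━━┓          ┃     
     ┃    ┃ SlidingPuzzle    ┃          ┃     
     ┃    ┠──────────────────┨          ┃     
     ┃    ┃┌────┬────┬────┬──┃          ┃     
     ┃    ┃│  8 │  6 │  1 │  ┃          ┃     
     ┃    ┃├────┼────┼────┼──┃          ┃     
     ┃    ┃│ 11 │ 10 │ 14 │  ┃          ┃     
     ┃    ┃├────┼────┼────┼──┃          ┃     
━━━━━━━━━━┃│  9 │  2 │  7 │ 1┃━━━━━━━━┓ ┃     
 Spreadshe┃├────┼────┼────┼──┃        ┃ ┃     
──────────┃│  4 │  5 │ 13 │ 1┃────────┨ ┃     
A1:       ┃└────┴────┴────┴──┃        ┃━┛     
       A  ┃Moves: 0          ┃ D      ┃       
----------┃                  ┃--------┃       
  1      [┃                  ┃     0  ┃       
  2       ┃                  ┃     0  ┃       
  3       ┗━━━━━━━━━━━━━━━━━━┛     0He┃       


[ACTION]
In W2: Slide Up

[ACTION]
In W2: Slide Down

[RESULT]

                                              
     ┏━━━━━━━━━━━━━━━━━━━━━━━━━━━━━━━━━━┓     
     ┃ FileBrowser                      ┃     
     ┠──────────────────────────────────┨     
     ┃> [-] workspace/                  ┃     
     ┃    types.ts                      ┃     
     ┃    [+] build/                    ┃     
     ┃    ┏━━━━━━━━━━━━━━━━━━┓          ┃     
     ┃    ┃ SlidingPuzzle    ┃          ┃     
     ┃    ┠──────────────────┨          ┃     
     ┃    ┃┌────┬────┬────┬──┃          ┃     
     ┃    ┃│  8 │  6 │  1 │  ┃          ┃     
     ┃    ┃├────┼────┼────┼──┃          ┃     
     ┃    ┃│ 11 │ 10 │ 14 │  ┃          ┃     
     ┃    ┃├────┼────┼────┼──┃          ┃     
━━━━━━━━━━┃│  9 │  2 │  7 │ 1┃━━━━━━━━┓ ┃     
 Spreadshe┃├────┼────┼────┼──┃        ┃ ┃     
──────────┃│  4 │  5 │ 13 │ 1┃────────┨ ┃     
A1:       ┃└────┴────┴────┴──┃        ┃━┛     
       A  ┃Moves: 2          ┃ D      ┃       
----------┃                  ┃--------┃       
  1      [┃                  ┃     0  ┃       
  2       ┃                  ┃     0  ┃       
  3       ┗━━━━━━━━━━━━━━━━━━┛     0He┃       


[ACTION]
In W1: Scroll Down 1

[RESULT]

                                              
     ┏━━━━━━━━━━━━━━━━━━━━━━━━━━━━━━━━━━┓     
     ┃ FileBrowser                      ┃     
     ┠──────────────────────────────────┨     
     ┃> [-] workspace/                  ┃     
     ┃    types.ts                      ┃     
     ┃    [+] build/                    ┃     
     ┃    ┏━━━━━━━━━━━━━━━━━━┓          ┃     
     ┃    ┃ SlidingPuzzle    ┃          ┃     
     ┃    ┠──────────────────┨          ┃     
     ┃    ┃┌────┬────┬────┬──┃          ┃     
     ┃    ┃│  8 │  6 │  1 │  ┃          ┃     
     ┃    ┃├────┼────┼────┼──┃          ┃     
     ┃    ┃│ 11 │ 10 │ 14 │  ┃          ┃     
     ┃    ┃├────┼────┼────┼──┃          ┃     
━━━━━━━━━━┃│  9 │  2 │  7 │ 1┃━━━━━━━━┓ ┃     
 Spreadshe┃├────┼────┼────┼──┃        ┃ ┃     
──────────┃│  4 │  5 │ 13 │ 1┃────────┨ ┃     
A1:       ┃└────┴────┴────┴──┃        ┃━┛     
       A  ┃Moves: 2          ┃ D      ┃       
----------┃                  ┃--------┃       
  2       ┃                  ┃     0  ┃       
  3       ┃                  ┃     0He┃       
  4      9┗━━━━━━━━━━━━━━━━━━┛     0  ┃       


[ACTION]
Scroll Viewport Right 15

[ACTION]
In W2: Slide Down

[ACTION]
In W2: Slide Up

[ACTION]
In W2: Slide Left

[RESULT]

                                              
     ┏━━━━━━━━━━━━━━━━━━━━━━━━━━━━━━━━━━┓     
     ┃ FileBrowser                      ┃     
     ┠──────────────────────────────────┨     
     ┃> [-] workspace/                  ┃     
     ┃    types.ts                      ┃     
     ┃    [+] build/                    ┃     
     ┃    ┏━━━━━━━━━━━━━━━━━━┓          ┃     
     ┃    ┃ SlidingPuzzle    ┃          ┃     
     ┃    ┠──────────────────┨          ┃     
     ┃    ┃┌────┬────┬────┬──┃          ┃     
     ┃    ┃│  8 │  6 │  1 │  ┃          ┃     
     ┃    ┃├────┼────┼────┼──┃          ┃     
     ┃    ┃│ 11 │ 10 │ 14 │  ┃          ┃     
     ┃    ┃├────┼────┼────┼──┃          ┃     
━━━━━━━━━━┃│  9 │  2 │  7 │ 1┃━━━━━━━━┓ ┃     
 Spreadshe┃├────┼────┼────┼──┃        ┃ ┃     
──────────┃│  4 │  5 │ 13 │ 1┃────────┨ ┃     
A1:       ┃└────┴────┴────┴──┃        ┃━┛     
       A  ┃Moves: 4          ┃ D      ┃       
----------┃                  ┃--------┃       
  2       ┃                  ┃     0  ┃       
  3       ┃                  ┃     0He┃       
  4      9┗━━━━━━━━━━━━━━━━━━┛     0  ┃       
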